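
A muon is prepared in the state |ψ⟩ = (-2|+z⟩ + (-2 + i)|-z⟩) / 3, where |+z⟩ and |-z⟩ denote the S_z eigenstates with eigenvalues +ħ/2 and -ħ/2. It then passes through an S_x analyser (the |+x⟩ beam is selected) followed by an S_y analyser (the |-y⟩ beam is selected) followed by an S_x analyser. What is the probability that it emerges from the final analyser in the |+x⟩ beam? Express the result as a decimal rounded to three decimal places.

0.236

First analyser (S_x): P(|+x⟩) = |⟨+x|ψ⟩|² = 17/18.
After stage 1 the state is |+x⟩; P(|-y⟩) = |⟨-y|+x⟩|² = 1/2.
After stage 2 the state is |-y⟩; P(|+x⟩) = |⟨+x|-y⟩|² = 1/2.
Joint probability = 17/18 × 1/2 × 1/2 = 0.236.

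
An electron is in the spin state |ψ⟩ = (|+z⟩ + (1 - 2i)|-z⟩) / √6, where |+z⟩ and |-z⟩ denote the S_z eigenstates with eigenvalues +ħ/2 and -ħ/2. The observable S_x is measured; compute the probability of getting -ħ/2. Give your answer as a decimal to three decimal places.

|-x⟩ = (|+z⟩ - |-z⟩)/√2, so ⟨-x|ψ⟩ = (2i) / (√2·√6).
P = |2i|² / 12 = 4/12.

0.333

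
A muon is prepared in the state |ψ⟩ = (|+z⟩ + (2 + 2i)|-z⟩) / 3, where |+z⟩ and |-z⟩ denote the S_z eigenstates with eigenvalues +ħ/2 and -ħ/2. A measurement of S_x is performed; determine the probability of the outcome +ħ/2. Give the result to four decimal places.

|+x⟩ = (|+z⟩ + |-z⟩)/√2, so ⟨+x|ψ⟩ = (3 + 2i) / (√2·3).
P = |3 + 2i|² / 18 = 13/18.

0.7222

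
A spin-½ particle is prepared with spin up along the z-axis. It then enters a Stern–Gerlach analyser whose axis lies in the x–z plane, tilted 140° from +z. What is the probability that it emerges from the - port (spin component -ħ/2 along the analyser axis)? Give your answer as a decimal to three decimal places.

For spin-½, the probability of finding spin-up along an axis at angle θ to the initial spin direction is cos²(θ/2); spin-down is sin²(θ/2).
θ = 140°, so P = sin²(70°) ≈ 0.883.

0.883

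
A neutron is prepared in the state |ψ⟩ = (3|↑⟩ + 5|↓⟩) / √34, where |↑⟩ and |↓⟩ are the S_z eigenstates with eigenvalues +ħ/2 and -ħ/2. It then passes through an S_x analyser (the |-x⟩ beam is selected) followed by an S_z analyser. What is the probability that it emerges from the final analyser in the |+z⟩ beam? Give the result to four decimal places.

First analyser (S_x): P(|-x⟩) = |⟨-x|ψ⟩|² = 4/68.
After stage 1 the state is |-x⟩; P(|+z⟩) = |⟨+z|-x⟩|² = 1/2.
Joint probability = 4/68 × 1/2 = 0.0294.

0.0294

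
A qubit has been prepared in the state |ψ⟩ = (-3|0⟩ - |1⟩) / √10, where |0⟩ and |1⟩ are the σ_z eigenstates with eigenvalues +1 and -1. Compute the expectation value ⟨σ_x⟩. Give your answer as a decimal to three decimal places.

⟨σ_x⟩ = 2 Re(a* b)/(|a|²+|b|²) with a = -3, b = -1.
a* b = 3, so ⟨σ_x⟩ = 6/10.

0.600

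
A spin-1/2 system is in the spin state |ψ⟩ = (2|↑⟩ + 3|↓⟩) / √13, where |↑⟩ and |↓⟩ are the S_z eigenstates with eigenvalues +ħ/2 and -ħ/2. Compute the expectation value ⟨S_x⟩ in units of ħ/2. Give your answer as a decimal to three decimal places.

⟨σ_x⟩ = 2 Re(a* b)/(|a|²+|b|²) with a = 2, b = 3.
a* b = 6, so ⟨σ_x⟩ = 12/13.
⟨S_x⟩ = (ħ/2)·⟨σ_x⟩.

0.923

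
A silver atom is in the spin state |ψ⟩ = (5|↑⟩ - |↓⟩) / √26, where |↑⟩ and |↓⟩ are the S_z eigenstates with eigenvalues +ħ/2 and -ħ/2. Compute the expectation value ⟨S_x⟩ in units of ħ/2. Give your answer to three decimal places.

⟨σ_x⟩ = 2 Re(a* b)/(|a|²+|b|²) with a = 5, b = -1.
a* b = -5, so ⟨σ_x⟩ = -10/26.
⟨S_x⟩ = (ħ/2)·⟨σ_x⟩.

-0.385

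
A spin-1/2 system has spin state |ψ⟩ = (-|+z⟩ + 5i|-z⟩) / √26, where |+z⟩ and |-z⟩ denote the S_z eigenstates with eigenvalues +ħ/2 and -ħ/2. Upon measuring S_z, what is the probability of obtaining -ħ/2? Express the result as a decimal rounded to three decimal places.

The -ħ/2 outcome corresponds to |-z⟩. Its amplitude in |ψ⟩ is 5i/√26.
P = |5i|² / 26 = 25/26.

0.962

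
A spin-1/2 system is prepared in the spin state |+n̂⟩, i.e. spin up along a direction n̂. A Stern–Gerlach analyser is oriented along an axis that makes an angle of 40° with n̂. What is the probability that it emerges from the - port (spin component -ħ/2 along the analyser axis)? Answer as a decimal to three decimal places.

For spin-½, the probability of finding spin-up along an axis at angle θ to the initial spin direction is cos²(θ/2); spin-down is sin²(θ/2).
θ = 40°, so P = sin²(20°) ≈ 0.117.

0.117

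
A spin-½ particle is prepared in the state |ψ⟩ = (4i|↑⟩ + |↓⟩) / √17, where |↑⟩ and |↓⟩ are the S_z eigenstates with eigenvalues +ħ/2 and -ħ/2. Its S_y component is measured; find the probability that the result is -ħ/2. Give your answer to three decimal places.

0.735

|-y⟩ = (|↑⟩ - i|↓⟩)/√2, so ⟨-y|ψ⟩ = (5i) / (√2·√17).
P = |5i|² / 34 = 25/34.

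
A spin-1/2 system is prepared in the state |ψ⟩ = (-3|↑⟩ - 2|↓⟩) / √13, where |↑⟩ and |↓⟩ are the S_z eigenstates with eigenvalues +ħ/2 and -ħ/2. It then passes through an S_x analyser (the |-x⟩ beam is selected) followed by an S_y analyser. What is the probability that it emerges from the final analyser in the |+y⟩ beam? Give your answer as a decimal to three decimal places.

0.019

First analyser (S_x): P(|-x⟩) = |⟨-x|ψ⟩|² = 1/26.
After stage 1 the state is |-x⟩; P(|+y⟩) = |⟨+y|-x⟩|² = 1/2.
Joint probability = 1/26 × 1/2 = 0.019.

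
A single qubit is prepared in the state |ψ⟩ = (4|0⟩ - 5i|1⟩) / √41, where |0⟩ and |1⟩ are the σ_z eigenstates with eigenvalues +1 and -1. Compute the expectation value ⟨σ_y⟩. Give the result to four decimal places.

-0.9756

⟨σ_y⟩ = 2 Im(a* b)/(|a|²+|b|²) with a = 4, b = -5i.
a* b = -20i, so ⟨σ_y⟩ = -40/41.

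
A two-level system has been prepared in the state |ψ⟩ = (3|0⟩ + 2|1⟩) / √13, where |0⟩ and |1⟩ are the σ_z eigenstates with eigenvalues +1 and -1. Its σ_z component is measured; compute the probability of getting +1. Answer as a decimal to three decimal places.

0.692

The +1 outcome corresponds to |0⟩. Its amplitude in |ψ⟩ is 3/√13.
P = |3|² / 13 = 9/13.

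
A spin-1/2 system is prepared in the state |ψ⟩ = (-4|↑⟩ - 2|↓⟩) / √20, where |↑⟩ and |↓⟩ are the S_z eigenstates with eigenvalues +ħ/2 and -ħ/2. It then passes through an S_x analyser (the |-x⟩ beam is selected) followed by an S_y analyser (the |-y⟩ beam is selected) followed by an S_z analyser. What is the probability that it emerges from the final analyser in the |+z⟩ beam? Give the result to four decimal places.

First analyser (S_x): P(|-x⟩) = |⟨-x|ψ⟩|² = 4/40.
After stage 1 the state is |-x⟩; P(|-y⟩) = |⟨-y|-x⟩|² = 1/2.
After stage 2 the state is |-y⟩; P(|+z⟩) = |⟨+z|-y⟩|² = 1/2.
Joint probability = 4/40 × 1/2 × 1/2 = 0.0250.

0.0250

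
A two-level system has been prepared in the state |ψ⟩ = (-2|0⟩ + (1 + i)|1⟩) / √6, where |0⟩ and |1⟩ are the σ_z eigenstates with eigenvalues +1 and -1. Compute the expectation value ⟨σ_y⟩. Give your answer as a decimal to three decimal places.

⟨σ_y⟩ = 2 Im(a* b)/(|a|²+|b|²) with a = -2, b = (1 + i).
a* b = (-2 - 2i), so ⟨σ_y⟩ = -4/6.

-0.667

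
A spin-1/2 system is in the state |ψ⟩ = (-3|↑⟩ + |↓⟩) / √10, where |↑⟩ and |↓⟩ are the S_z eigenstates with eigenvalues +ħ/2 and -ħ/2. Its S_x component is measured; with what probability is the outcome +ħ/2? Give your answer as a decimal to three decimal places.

|+x⟩ = (|↑⟩ + |↓⟩)/√2, so ⟨+x|ψ⟩ = (-2) / (√2·√10).
P = |-2|² / 20 = 4/20.

0.200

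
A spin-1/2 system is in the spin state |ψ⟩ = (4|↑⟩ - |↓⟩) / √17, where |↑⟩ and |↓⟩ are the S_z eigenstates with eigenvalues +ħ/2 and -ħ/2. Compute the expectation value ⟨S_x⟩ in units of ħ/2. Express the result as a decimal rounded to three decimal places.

-0.471

⟨σ_x⟩ = 2 Re(a* b)/(|a|²+|b|²) with a = 4, b = -1.
a* b = -4, so ⟨σ_x⟩ = -8/17.
⟨S_x⟩ = (ħ/2)·⟨σ_x⟩.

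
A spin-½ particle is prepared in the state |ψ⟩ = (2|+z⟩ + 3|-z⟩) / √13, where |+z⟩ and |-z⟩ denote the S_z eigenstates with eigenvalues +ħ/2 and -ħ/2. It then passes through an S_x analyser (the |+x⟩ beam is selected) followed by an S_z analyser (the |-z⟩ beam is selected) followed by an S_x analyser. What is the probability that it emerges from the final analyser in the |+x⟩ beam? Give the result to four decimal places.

0.2404

First analyser (S_x): P(|+x⟩) = |⟨+x|ψ⟩|² = 25/26.
After stage 1 the state is |+x⟩; P(|-z⟩) = |⟨-z|+x⟩|² = 1/2.
After stage 2 the state is |-z⟩; P(|+x⟩) = |⟨+x|-z⟩|² = 1/2.
Joint probability = 25/26 × 1/2 × 1/2 = 0.2404.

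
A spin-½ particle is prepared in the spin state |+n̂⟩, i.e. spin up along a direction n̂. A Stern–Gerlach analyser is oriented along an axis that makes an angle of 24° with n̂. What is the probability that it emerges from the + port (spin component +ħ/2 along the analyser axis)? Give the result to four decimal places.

For spin-½, the probability of finding spin-up along an axis at angle θ to the initial spin direction is cos²(θ/2); spin-down is sin²(θ/2).
θ = 24°, so P = cos²(12°) ≈ 0.9568.

0.9568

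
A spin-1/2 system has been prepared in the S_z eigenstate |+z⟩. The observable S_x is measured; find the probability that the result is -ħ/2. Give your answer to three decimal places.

0.500

In the S_z basis, |+z⟩ = |↑⟩ and |-x⟩ = (|↑⟩ - |↓⟩)/√2.
|⟨-x|+z⟩|² = 1/2.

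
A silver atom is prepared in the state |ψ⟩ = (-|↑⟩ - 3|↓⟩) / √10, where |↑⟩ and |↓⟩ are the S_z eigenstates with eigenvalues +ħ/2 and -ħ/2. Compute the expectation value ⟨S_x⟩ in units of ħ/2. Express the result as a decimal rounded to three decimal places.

⟨σ_x⟩ = 2 Re(a* b)/(|a|²+|b|²) with a = -1, b = -3.
a* b = 3, so ⟨σ_x⟩ = 6/10.
⟨S_x⟩ = (ħ/2)·⟨σ_x⟩.

0.600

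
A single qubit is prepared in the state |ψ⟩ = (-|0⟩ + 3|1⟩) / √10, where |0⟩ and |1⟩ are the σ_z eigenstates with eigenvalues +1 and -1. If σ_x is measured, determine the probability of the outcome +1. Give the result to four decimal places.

0.2000

|+x⟩ = (|0⟩ + |1⟩)/√2, so ⟨+x|ψ⟩ = (2) / (√2·√10).
P = |2|² / 20 = 4/20.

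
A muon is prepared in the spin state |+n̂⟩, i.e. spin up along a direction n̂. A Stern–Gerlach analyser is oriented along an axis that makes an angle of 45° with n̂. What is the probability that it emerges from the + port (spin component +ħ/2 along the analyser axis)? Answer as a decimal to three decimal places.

For spin-½, the probability of finding spin-up along an axis at angle θ to the initial spin direction is cos²(θ/2); spin-down is sin²(θ/2).
θ = 45°, so P = cos²(22.5°) ≈ 0.854.

0.854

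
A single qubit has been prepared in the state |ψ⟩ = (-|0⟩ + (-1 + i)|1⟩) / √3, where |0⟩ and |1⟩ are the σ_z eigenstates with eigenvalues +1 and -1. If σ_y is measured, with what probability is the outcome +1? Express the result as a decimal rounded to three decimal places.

|+y⟩ = (|0⟩ + i|1⟩)/√2, so ⟨+y|ψ⟩ = (i) / (√2·√3).
P = |i|² / 6 = 1/6.

0.167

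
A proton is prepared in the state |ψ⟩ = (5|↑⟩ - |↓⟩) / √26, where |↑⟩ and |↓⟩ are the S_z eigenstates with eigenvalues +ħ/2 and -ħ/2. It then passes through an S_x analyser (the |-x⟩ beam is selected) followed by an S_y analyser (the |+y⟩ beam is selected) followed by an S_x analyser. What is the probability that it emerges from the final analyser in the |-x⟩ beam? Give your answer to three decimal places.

First analyser (S_x): P(|-x⟩) = |⟨-x|ψ⟩|² = 36/52.
After stage 1 the state is |-x⟩; P(|+y⟩) = |⟨+y|-x⟩|² = 1/2.
After stage 2 the state is |+y⟩; P(|-x⟩) = |⟨-x|+y⟩|² = 1/2.
Joint probability = 36/52 × 1/2 × 1/2 = 0.173.

0.173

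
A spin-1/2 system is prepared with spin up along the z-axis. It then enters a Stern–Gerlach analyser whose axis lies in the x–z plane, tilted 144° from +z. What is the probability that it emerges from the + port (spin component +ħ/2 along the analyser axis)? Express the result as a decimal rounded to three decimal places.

For spin-½, the probability of finding spin-up along an axis at angle θ to the initial spin direction is cos²(θ/2); spin-down is sin²(θ/2).
θ = 144°, so P = cos²(72°) ≈ 0.095.

0.095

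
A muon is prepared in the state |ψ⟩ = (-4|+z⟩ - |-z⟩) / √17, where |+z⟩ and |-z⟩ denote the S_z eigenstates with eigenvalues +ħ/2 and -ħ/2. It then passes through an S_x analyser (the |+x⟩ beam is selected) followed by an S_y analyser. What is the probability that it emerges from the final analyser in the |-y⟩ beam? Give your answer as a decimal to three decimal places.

First analyser (S_x): P(|+x⟩) = |⟨+x|ψ⟩|² = 25/34.
After stage 1 the state is |+x⟩; P(|-y⟩) = |⟨-y|+x⟩|² = 1/2.
Joint probability = 25/34 × 1/2 = 0.368.

0.368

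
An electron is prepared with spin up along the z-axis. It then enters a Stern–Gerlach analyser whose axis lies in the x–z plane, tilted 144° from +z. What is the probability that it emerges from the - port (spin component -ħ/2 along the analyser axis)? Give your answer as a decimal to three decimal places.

0.905

For spin-½, the probability of finding spin-up along an axis at angle θ to the initial spin direction is cos²(θ/2); spin-down is sin²(θ/2).
θ = 144°, so P = sin²(72°) ≈ 0.905.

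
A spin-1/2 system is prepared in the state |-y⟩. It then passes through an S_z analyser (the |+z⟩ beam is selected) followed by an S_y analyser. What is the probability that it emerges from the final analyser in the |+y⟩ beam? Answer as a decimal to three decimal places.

First analyser (S_z): from |-y⟩, P(|+z⟩) = 1/2.
After stage 1 the state is |+z⟩; P(|+y⟩) = |⟨+y|+z⟩|² = 1/2.
Joint probability = 1/2 × 1/2 = 0.250.

0.250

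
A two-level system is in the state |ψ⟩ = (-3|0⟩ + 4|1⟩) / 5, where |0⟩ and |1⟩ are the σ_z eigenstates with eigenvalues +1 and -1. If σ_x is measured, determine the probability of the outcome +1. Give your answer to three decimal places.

|+x⟩ = (|0⟩ + |1⟩)/√2, so ⟨+x|ψ⟩ = (1) / (√2·5).
P = |1|² / 50 = 1/50.

0.020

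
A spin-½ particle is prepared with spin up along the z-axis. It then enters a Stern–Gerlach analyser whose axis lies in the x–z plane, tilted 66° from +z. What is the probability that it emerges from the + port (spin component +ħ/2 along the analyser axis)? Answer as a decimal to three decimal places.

0.703

For spin-½, the probability of finding spin-up along an axis at angle θ to the initial spin direction is cos²(θ/2); spin-down is sin²(θ/2).
θ = 66°, so P = cos²(33°) ≈ 0.703.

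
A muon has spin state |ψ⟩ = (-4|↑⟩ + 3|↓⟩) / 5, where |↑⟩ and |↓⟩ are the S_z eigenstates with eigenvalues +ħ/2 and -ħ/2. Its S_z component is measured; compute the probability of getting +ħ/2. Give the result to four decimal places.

0.6400

The +ħ/2 outcome corresponds to |↑⟩. Its amplitude in |ψ⟩ is -4/5.
P = |-4|² / 25 = 16/25.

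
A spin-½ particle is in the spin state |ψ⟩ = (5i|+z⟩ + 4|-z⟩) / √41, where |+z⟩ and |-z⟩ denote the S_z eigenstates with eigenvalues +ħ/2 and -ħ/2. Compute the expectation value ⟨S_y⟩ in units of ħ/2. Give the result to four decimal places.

-0.9756

⟨σ_y⟩ = 2 Im(a* b)/(|a|²+|b|²) with a = 5i, b = 4.
a* b = -20i, so ⟨σ_y⟩ = -40/41.
⟨S_y⟩ = (ħ/2)·⟨σ_y⟩.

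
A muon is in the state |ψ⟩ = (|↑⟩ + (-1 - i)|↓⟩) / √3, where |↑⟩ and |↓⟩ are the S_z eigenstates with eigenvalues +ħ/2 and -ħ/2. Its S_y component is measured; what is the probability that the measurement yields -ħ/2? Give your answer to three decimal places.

0.833

|-y⟩ = (|↑⟩ - i|↓⟩)/√2, so ⟨-y|ψ⟩ = (2 - i) / (√2·√3).
P = |2 - i|² / 6 = 5/6.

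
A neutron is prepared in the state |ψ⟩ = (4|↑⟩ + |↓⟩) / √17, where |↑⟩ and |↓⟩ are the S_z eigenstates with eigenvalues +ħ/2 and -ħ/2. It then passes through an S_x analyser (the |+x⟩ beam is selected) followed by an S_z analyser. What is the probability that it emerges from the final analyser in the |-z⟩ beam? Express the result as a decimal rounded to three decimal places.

First analyser (S_x): P(|+x⟩) = |⟨+x|ψ⟩|² = 25/34.
After stage 1 the state is |+x⟩; P(|-z⟩) = |⟨-z|+x⟩|² = 1/2.
Joint probability = 25/34 × 1/2 = 0.368.

0.368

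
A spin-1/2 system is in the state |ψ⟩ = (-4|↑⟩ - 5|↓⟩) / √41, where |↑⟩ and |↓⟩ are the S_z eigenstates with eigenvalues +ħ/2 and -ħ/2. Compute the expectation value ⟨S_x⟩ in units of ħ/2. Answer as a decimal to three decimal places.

0.976

⟨σ_x⟩ = 2 Re(a* b)/(|a|²+|b|²) with a = -4, b = -5.
a* b = 20, so ⟨σ_x⟩ = 40/41.
⟨S_x⟩ = (ħ/2)·⟨σ_x⟩.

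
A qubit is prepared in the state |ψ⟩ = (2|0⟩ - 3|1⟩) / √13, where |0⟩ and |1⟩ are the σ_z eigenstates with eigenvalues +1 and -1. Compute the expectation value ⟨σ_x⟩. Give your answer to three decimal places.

-0.923

⟨σ_x⟩ = 2 Re(a* b)/(|a|²+|b|²) with a = 2, b = -3.
a* b = -6, so ⟨σ_x⟩ = -12/13.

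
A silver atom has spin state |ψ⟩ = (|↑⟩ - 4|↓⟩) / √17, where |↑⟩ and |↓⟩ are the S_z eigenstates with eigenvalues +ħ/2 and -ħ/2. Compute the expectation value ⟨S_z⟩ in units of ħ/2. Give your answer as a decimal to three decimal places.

⟨σ_z⟩ = |a|² - |b|² divided by |a|²+|b|², with a, b the |↑⟩, |↓⟩ amplitudes.
= (1 - 16)/17 = -15/17.
⟨S_z⟩ = (ħ/2)·⟨σ_z⟩.

-0.882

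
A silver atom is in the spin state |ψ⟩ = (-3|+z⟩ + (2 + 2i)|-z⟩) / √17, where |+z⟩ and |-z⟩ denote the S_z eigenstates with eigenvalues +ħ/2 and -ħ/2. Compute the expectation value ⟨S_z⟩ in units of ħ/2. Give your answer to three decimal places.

0.059

⟨σ_z⟩ = |a|² - |b|² divided by |a|²+|b|², with a, b the |+z⟩, |-z⟩ amplitudes.
= (9 - 8)/17 = 1/17.
⟨S_z⟩ = (ħ/2)·⟨σ_z⟩.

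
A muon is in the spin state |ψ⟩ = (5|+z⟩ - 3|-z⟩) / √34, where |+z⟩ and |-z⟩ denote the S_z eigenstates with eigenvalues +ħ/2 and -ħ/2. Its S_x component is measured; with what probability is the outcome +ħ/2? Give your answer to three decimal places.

0.059

|+x⟩ = (|+z⟩ + |-z⟩)/√2, so ⟨+x|ψ⟩ = (2) / (√2·√34).
P = |2|² / 68 = 4/68.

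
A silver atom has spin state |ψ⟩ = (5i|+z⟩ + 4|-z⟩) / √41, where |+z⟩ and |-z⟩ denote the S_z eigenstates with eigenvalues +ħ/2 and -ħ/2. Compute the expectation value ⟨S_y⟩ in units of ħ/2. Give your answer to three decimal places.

-0.976

⟨σ_y⟩ = 2 Im(a* b)/(|a|²+|b|²) with a = 5i, b = 4.
a* b = -20i, so ⟨σ_y⟩ = -40/41.
⟨S_y⟩ = (ħ/2)·⟨σ_y⟩.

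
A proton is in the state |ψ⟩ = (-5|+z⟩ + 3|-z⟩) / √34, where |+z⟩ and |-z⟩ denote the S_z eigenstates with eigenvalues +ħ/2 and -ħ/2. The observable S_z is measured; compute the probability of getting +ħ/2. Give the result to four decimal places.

0.7353

The +ħ/2 outcome corresponds to |+z⟩. Its amplitude in |ψ⟩ is -5/√34.
P = |-5|² / 34 = 25/34.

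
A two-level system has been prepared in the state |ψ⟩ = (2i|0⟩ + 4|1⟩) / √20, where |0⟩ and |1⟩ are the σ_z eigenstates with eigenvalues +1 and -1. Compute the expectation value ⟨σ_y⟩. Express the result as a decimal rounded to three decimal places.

-0.800

⟨σ_y⟩ = 2 Im(a* b)/(|a|²+|b|²) with a = 2i, b = 4.
a* b = -8i, so ⟨σ_y⟩ = -16/20.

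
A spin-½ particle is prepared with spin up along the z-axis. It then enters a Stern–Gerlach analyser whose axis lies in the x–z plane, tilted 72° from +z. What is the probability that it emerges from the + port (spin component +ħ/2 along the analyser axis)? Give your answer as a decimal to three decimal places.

0.655

For spin-½, the probability of finding spin-up along an axis at angle θ to the initial spin direction is cos²(θ/2); spin-down is sin²(θ/2).
θ = 72°, so P = cos²(36°) ≈ 0.655.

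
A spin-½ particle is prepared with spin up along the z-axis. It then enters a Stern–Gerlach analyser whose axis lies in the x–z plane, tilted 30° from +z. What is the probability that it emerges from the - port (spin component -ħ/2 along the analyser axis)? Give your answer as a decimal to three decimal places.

For spin-½, the probability of finding spin-up along an axis at angle θ to the initial spin direction is cos²(θ/2); spin-down is sin²(θ/2).
θ = 30°, so P = sin²(15°) ≈ 0.067.

0.067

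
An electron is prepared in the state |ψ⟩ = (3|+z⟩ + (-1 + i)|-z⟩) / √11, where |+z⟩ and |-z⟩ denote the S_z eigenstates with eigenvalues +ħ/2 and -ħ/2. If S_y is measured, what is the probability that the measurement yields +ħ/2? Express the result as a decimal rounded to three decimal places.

0.773

|+y⟩ = (|+z⟩ + i|-z⟩)/√2, so ⟨+y|ψ⟩ = (4 + i) / (√2·√11).
P = |4 + i|² / 22 = 17/22.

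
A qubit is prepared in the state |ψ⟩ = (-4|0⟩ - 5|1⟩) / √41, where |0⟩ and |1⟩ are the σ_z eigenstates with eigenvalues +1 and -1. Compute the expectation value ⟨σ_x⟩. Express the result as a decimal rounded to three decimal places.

⟨σ_x⟩ = 2 Re(a* b)/(|a|²+|b|²) with a = -4, b = -5.
a* b = 20, so ⟨σ_x⟩ = 40/41.

0.976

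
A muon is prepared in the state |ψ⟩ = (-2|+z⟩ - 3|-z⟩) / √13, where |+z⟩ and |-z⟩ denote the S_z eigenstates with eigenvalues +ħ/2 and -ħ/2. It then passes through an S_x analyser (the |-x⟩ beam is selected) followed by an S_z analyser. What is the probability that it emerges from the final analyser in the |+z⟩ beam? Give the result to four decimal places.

0.0192

First analyser (S_x): P(|-x⟩) = |⟨-x|ψ⟩|² = 1/26.
After stage 1 the state is |-x⟩; P(|+z⟩) = |⟨+z|-x⟩|² = 1/2.
Joint probability = 1/26 × 1/2 = 0.0192.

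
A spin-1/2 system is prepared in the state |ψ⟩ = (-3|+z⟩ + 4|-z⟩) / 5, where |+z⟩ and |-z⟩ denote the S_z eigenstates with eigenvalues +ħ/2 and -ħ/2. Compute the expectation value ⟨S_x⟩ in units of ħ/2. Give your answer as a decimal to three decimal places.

⟨σ_x⟩ = 2 Re(a* b)/(|a|²+|b|²) with a = -3, b = 4.
a* b = -12, so ⟨σ_x⟩ = -24/25.
⟨S_x⟩ = (ħ/2)·⟨σ_x⟩.

-0.960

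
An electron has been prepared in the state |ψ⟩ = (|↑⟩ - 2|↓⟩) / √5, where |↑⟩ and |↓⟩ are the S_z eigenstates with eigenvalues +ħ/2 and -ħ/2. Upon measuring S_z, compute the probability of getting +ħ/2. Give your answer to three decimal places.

0.200

The +ħ/2 outcome corresponds to |↑⟩. Its amplitude in |ψ⟩ is 1/√5.
P = |1|² / 5 = 1/5.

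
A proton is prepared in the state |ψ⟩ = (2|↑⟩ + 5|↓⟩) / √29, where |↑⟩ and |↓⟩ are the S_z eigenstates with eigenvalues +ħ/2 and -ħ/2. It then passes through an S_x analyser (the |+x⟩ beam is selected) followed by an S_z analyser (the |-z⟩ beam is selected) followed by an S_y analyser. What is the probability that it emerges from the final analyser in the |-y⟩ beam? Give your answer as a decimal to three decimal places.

0.211

First analyser (S_x): P(|+x⟩) = |⟨+x|ψ⟩|² = 49/58.
After stage 1 the state is |+x⟩; P(|-z⟩) = |⟨-z|+x⟩|² = 1/2.
After stage 2 the state is |-z⟩; P(|-y⟩) = |⟨-y|-z⟩|² = 1/2.
Joint probability = 49/58 × 1/2 × 1/2 = 0.211.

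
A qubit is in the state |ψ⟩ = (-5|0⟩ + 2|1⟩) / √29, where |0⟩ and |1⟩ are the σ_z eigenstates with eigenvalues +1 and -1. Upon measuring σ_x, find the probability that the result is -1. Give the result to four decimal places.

|-x⟩ = (|0⟩ - |1⟩)/√2, so ⟨-x|ψ⟩ = (-7) / (√2·√29).
P = |-7|² / 58 = 49/58.

0.8448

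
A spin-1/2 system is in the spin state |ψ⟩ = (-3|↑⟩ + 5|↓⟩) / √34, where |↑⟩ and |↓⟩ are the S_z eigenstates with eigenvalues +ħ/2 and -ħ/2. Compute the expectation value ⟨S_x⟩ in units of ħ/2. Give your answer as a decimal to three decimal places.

⟨σ_x⟩ = 2 Re(a* b)/(|a|²+|b|²) with a = -3, b = 5.
a* b = -15, so ⟨σ_x⟩ = -30/34.
⟨S_x⟩ = (ħ/2)·⟨σ_x⟩.

-0.882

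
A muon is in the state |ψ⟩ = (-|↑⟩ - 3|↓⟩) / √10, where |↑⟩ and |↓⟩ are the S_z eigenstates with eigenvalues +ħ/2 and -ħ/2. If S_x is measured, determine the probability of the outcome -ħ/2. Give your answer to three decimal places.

|-x⟩ = (|↑⟩ - |↓⟩)/√2, so ⟨-x|ψ⟩ = (2) / (√2·√10).
P = |2|² / 20 = 4/20.

0.200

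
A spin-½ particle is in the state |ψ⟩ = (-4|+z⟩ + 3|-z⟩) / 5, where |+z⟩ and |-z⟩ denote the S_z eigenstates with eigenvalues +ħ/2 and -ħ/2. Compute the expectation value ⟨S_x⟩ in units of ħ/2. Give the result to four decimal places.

-0.9600

⟨σ_x⟩ = 2 Re(a* b)/(|a|²+|b|²) with a = -4, b = 3.
a* b = -12, so ⟨σ_x⟩ = -24/25.
⟨S_x⟩ = (ħ/2)·⟨σ_x⟩.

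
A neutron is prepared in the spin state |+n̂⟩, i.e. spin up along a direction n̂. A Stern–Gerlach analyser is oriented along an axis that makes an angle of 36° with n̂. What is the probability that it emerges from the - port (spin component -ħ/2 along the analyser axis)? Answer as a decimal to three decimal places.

0.095

For spin-½, the probability of finding spin-up along an axis at angle θ to the initial spin direction is cos²(θ/2); spin-down is sin²(θ/2).
θ = 36°, so P = sin²(18°) ≈ 0.095.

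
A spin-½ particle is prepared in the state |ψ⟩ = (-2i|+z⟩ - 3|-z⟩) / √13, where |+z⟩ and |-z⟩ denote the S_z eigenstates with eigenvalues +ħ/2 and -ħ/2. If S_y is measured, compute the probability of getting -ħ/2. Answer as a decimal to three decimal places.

|-y⟩ = (|+z⟩ - i|-z⟩)/√2, so ⟨-y|ψ⟩ = (-5i) / (√2·√13).
P = |-5i|² / 26 = 25/26.

0.962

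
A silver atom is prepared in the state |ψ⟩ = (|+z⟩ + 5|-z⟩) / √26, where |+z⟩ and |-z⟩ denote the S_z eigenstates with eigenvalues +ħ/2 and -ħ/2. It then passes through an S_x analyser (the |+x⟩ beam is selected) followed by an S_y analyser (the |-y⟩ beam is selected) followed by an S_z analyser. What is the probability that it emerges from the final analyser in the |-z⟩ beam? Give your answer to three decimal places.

First analyser (S_x): P(|+x⟩) = |⟨+x|ψ⟩|² = 36/52.
After stage 1 the state is |+x⟩; P(|-y⟩) = |⟨-y|+x⟩|² = 1/2.
After stage 2 the state is |-y⟩; P(|-z⟩) = |⟨-z|-y⟩|² = 1/2.
Joint probability = 36/52 × 1/2 × 1/2 = 0.173.

0.173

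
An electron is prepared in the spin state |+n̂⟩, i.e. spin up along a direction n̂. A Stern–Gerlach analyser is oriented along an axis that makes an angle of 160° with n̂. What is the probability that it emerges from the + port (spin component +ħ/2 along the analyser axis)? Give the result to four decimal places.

For spin-½, the probability of finding spin-up along an axis at angle θ to the initial spin direction is cos²(θ/2); spin-down is sin²(θ/2).
θ = 160°, so P = cos²(80°) ≈ 0.0302.

0.0302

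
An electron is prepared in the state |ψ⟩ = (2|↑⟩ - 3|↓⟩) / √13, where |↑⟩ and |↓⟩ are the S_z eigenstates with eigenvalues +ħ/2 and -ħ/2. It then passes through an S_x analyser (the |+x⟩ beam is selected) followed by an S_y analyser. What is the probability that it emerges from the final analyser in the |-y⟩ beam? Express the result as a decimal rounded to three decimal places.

0.019

First analyser (S_x): P(|+x⟩) = |⟨+x|ψ⟩|² = 1/26.
After stage 1 the state is |+x⟩; P(|-y⟩) = |⟨-y|+x⟩|² = 1/2.
Joint probability = 1/26 × 1/2 = 0.019.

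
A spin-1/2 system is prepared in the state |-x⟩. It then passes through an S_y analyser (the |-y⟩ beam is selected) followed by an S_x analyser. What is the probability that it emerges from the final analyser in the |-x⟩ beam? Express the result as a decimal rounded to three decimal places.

0.250

First analyser (S_y): from |-x⟩, P(|-y⟩) = 1/2.
After stage 1 the state is |-y⟩; P(|-x⟩) = |⟨-x|-y⟩|² = 1/2.
Joint probability = 1/2 × 1/2 = 0.250.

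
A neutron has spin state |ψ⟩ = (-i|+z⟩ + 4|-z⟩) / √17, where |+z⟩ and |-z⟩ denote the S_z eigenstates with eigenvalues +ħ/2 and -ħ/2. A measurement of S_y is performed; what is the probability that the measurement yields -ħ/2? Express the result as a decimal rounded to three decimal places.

|-y⟩ = (|+z⟩ - i|-z⟩)/√2, so ⟨-y|ψ⟩ = (3i) / (√2·√17).
P = |3i|² / 34 = 9/34.

0.265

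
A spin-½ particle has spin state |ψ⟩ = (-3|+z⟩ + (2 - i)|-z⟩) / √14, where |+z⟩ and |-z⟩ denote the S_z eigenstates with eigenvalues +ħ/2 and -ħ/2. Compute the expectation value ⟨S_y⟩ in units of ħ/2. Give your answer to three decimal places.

⟨σ_y⟩ = 2 Im(a* b)/(|a|²+|b|²) with a = -3, b = (2 - i).
a* b = (-6 + 3i), so ⟨σ_y⟩ = 6/14.
⟨S_y⟩ = (ħ/2)·⟨σ_y⟩.

0.429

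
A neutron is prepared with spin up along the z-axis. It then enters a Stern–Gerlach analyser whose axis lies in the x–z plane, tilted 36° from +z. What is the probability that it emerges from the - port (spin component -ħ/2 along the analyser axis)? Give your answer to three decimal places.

For spin-½, the probability of finding spin-up along an axis at angle θ to the initial spin direction is cos²(θ/2); spin-down is sin²(θ/2).
θ = 36°, so P = sin²(18°) ≈ 0.095.

0.095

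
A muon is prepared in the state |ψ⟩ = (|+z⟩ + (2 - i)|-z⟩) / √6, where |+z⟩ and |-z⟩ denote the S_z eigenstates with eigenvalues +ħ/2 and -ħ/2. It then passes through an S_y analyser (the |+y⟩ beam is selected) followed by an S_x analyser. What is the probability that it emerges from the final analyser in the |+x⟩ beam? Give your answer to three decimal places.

First analyser (S_y): P(|+y⟩) = |⟨+y|ψ⟩|² = 4/12.
After stage 1 the state is |+y⟩; P(|+x⟩) = |⟨+x|+y⟩|² = 1/2.
Joint probability = 4/12 × 1/2 = 0.167.

0.167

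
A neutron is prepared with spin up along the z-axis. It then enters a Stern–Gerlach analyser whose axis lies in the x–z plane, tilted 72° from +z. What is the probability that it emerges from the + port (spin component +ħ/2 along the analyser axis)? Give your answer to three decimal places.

For spin-½, the probability of finding spin-up along an axis at angle θ to the initial spin direction is cos²(θ/2); spin-down is sin²(θ/2).
θ = 72°, so P = cos²(36°) ≈ 0.655.

0.655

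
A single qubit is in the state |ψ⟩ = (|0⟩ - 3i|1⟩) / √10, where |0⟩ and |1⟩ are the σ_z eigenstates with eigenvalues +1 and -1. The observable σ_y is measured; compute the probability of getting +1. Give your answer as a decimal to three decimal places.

|+y⟩ = (|0⟩ + i|1⟩)/√2, so ⟨+y|ψ⟩ = (-2) / (√2·√10).
P = |-2|² / 20 = 4/20.

0.200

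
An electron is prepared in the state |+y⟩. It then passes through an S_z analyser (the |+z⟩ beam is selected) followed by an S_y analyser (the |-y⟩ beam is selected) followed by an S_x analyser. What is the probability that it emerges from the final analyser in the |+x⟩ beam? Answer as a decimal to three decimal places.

0.125

First analyser (S_z): from |+y⟩, P(|+z⟩) = 1/2.
After stage 1 the state is |+z⟩; P(|-y⟩) = |⟨-y|+z⟩|² = 1/2.
After stage 2 the state is |-y⟩; P(|+x⟩) = |⟨+x|-y⟩|² = 1/2.
Joint probability = 1/2 × 1/2 × 1/2 = 0.125.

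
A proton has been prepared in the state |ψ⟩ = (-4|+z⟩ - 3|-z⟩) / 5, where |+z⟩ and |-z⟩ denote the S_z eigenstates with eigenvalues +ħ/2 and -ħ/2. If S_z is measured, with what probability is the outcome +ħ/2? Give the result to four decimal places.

The +ħ/2 outcome corresponds to |+z⟩. Its amplitude in |ψ⟩ is -4/5.
P = |-4|² / 25 = 16/25.

0.6400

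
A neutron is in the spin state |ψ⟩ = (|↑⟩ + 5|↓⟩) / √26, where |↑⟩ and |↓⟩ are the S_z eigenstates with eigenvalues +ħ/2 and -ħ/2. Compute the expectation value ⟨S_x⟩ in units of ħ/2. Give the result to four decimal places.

⟨σ_x⟩ = 2 Re(a* b)/(|a|²+|b|²) with a = 1, b = 5.
a* b = 5, so ⟨σ_x⟩ = 10/26.
⟨S_x⟩ = (ħ/2)·⟨σ_x⟩.

0.3846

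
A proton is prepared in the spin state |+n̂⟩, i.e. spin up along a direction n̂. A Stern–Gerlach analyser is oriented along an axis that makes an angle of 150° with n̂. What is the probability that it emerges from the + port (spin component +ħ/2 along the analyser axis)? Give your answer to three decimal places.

For spin-½, the probability of finding spin-up along an axis at angle θ to the initial spin direction is cos²(θ/2); spin-down is sin²(θ/2).
θ = 150°, so P = cos²(75°) ≈ 0.067.

0.067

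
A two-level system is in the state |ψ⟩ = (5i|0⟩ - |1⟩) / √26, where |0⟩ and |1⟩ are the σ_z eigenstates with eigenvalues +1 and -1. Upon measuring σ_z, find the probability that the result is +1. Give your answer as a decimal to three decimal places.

0.962

The +1 outcome corresponds to |0⟩. Its amplitude in |ψ⟩ is 5i/√26.
P = |5i|² / 26 = 25/26.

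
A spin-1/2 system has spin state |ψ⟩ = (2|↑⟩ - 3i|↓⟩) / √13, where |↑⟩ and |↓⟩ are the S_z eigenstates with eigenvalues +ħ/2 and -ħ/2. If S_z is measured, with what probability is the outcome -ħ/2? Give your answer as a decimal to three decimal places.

0.692

The -ħ/2 outcome corresponds to |↓⟩. Its amplitude in |ψ⟩ is -3i/√13.
P = |-3i|² / 13 = 9/13.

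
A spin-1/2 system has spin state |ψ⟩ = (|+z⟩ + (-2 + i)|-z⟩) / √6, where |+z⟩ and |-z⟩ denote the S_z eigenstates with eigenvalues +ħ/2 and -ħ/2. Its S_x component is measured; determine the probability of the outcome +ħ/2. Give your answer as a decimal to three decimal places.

|+x⟩ = (|+z⟩ + |-z⟩)/√2, so ⟨+x|ψ⟩ = (-1 + i) / (√2·√6).
P = |-1 + i|² / 12 = 2/12.

0.167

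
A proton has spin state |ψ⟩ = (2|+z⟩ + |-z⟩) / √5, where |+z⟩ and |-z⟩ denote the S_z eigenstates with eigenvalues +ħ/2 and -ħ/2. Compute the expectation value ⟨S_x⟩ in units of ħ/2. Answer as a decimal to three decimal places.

⟨σ_x⟩ = 2 Re(a* b)/(|a|²+|b|²) with a = 2, b = 1.
a* b = 2, so ⟨σ_x⟩ = 4/5.
⟨S_x⟩ = (ħ/2)·⟨σ_x⟩.

0.800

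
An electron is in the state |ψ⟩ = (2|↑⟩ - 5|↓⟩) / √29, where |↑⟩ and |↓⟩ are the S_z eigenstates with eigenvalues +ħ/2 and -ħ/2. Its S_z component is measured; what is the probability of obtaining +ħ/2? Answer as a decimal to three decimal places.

The +ħ/2 outcome corresponds to |↑⟩. Its amplitude in |ψ⟩ is 2/√29.
P = |2|² / 29 = 4/29.

0.138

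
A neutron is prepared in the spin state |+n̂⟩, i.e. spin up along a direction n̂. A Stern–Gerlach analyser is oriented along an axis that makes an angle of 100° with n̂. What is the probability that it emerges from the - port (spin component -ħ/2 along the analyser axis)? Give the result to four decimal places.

0.5868

For spin-½, the probability of finding spin-up along an axis at angle θ to the initial spin direction is cos²(θ/2); spin-down is sin²(θ/2).
θ = 100°, so P = sin²(50°) ≈ 0.5868.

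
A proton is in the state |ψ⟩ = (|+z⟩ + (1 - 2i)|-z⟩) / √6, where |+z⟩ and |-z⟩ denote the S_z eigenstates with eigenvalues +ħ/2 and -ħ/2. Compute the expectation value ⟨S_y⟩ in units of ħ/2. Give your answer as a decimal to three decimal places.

-0.667

⟨σ_y⟩ = 2 Im(a* b)/(|a|²+|b|²) with a = 1, b = (1 - 2i).
a* b = (1 - 2i), so ⟨σ_y⟩ = -4/6.
⟨S_y⟩ = (ħ/2)·⟨σ_y⟩.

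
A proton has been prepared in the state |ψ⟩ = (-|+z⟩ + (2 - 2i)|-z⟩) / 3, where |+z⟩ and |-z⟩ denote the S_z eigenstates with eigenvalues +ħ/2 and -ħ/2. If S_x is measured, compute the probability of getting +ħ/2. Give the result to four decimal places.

|+x⟩ = (|+z⟩ + |-z⟩)/√2, so ⟨+x|ψ⟩ = (1 - 2i) / (√2·3).
P = |1 - 2i|² / 18 = 5/18.

0.2778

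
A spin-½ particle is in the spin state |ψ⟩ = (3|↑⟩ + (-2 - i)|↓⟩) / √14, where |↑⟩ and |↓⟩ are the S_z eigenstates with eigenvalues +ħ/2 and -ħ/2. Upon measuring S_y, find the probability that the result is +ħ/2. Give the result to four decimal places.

|+y⟩ = (|↑⟩ + i|↓⟩)/√2, so ⟨+y|ψ⟩ = (2 + 2i) / (√2·√14).
P = |2 + 2i|² / 28 = 8/28.

0.2857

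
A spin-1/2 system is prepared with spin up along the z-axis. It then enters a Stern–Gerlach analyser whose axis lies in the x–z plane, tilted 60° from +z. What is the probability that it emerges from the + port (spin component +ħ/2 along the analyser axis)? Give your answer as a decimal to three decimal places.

0.750

For spin-½, the probability of finding spin-up along an axis at angle θ to the initial spin direction is cos²(θ/2); spin-down is sin²(θ/2).
θ = 60°, so P = cos²(30°) ≈ 0.750.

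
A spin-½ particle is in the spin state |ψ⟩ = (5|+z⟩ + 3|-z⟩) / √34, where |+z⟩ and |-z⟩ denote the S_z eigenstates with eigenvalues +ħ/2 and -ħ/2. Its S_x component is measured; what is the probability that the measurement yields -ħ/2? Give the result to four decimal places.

0.0588

|-x⟩ = (|+z⟩ - |-z⟩)/√2, so ⟨-x|ψ⟩ = (2) / (√2·√34).
P = |2|² / 68 = 4/68.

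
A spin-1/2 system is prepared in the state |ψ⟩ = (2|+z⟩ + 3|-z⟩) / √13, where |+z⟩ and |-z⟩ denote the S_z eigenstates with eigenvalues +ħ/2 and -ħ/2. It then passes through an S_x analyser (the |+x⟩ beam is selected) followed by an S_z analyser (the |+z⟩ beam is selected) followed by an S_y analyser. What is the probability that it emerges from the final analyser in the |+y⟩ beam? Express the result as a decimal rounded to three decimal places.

0.240

First analyser (S_x): P(|+x⟩) = |⟨+x|ψ⟩|² = 25/26.
After stage 1 the state is |+x⟩; P(|+z⟩) = |⟨+z|+x⟩|² = 1/2.
After stage 2 the state is |+z⟩; P(|+y⟩) = |⟨+y|+z⟩|² = 1/2.
Joint probability = 25/26 × 1/2 × 1/2 = 0.240.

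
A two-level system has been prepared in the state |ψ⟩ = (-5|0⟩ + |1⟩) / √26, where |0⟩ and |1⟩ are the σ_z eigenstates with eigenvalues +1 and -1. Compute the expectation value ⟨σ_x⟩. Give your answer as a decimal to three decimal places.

-0.385

⟨σ_x⟩ = 2 Re(a* b)/(|a|²+|b|²) with a = -5, b = 1.
a* b = -5, so ⟨σ_x⟩ = -10/26.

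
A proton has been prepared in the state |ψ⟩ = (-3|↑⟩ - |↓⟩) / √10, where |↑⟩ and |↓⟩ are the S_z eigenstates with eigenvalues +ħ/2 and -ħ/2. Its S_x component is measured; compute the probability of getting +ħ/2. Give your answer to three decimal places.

|+x⟩ = (|↑⟩ + |↓⟩)/√2, so ⟨+x|ψ⟩ = (-4) / (√2·√10).
P = |-4|² / 20 = 16/20.

0.800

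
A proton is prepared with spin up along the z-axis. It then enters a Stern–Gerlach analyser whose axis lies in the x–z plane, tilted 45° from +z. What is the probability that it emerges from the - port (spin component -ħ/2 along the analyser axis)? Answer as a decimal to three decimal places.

For spin-½, the probability of finding spin-up along an axis at angle θ to the initial spin direction is cos²(θ/2); spin-down is sin²(θ/2).
θ = 45°, so P = sin²(22.5°) ≈ 0.146.

0.146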